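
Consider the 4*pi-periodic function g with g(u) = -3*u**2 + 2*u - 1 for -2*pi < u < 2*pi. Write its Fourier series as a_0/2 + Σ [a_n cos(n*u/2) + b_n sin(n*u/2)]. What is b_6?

b_6 = (1/(2*pi)) ∫_{-2*pi}^{2*pi} g(u) sin(3*u) du.
Integrating by parts twice (tabular method), an antiderivative of (-3*u**2 + 2*u - 1) sin(3*u) is u**2*cos(3*u) - 2*u*sin(3*u)/3 - 2*u*cos(3*u)/3 + 2*sin(3*u)/9 + cos(3*u)/9; evaluating from -2*pi to 2*pi: ∫_{-2*pi}^{2*pi} (-3*u**2 + 2*u - 1) sin(3*u) du = (-4*pi/3 + 1/9 + 4*pi**2) - (1/9 + 4*pi/3 + 4*pi**2) = -8*pi/3.
Hence b_6 = (1/(2*pi))·(-8*pi/3) = -4/3.

-4/3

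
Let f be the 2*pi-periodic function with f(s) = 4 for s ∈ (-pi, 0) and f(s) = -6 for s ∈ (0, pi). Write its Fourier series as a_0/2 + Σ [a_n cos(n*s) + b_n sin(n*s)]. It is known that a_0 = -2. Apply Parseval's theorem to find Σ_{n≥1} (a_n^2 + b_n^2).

Parseval: a_0^2/2 + Σ_{n≥1} (a_n^2+b_n^2) = 1/pi ∫_{-pi}^{pi} f(s)^2 ds = 52.
Subtract a_0^2/2 = 2: Σ (a_n^2+b_n^2) = 50.

50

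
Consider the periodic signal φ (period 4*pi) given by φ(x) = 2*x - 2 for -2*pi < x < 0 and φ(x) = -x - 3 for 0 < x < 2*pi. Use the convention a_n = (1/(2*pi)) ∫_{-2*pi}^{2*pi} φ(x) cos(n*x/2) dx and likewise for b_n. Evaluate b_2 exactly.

-1

b_2 = (1/(2*pi)) ∫_{-2*pi}^{2*pi} φ(x) sin(x) dx.
Split the integral at the breakpoints.
Integrating by parts (boundary term plus one more integral), an antiderivative of (2*x - 2) sin(x) is -2*x*cos(x) + 2*sin(x) + 2*cos(x); evaluating from -2*pi to 0: ∫_{-2*pi}^{0} (2*x - 2) sin(x) dx = (2) - (2 + 4*pi) = -4*pi.
Integrating by parts (boundary term plus one more integral), an antiderivative of (-x - 3) sin(x) is x*cos(x) - sin(x) + 3*cos(x); evaluating from 0 to 2*pi: ∫_{0}^{2*pi} (-x - 3) sin(x) dx = (3 + 2*pi) - (3) = 2*pi.
Summing the pieces and multiplying by (1/(2*pi)) gives b_2 = -1.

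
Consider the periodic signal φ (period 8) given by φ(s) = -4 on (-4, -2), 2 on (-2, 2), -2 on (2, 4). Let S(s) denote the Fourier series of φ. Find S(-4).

-3

At s = -4 the one-sided limits are φ(-4^-) = -2 and φ(-4^+) = -4.
By Dirichlet's theorem the series converges to their average, [(-2) + (-4)]/2 = -3.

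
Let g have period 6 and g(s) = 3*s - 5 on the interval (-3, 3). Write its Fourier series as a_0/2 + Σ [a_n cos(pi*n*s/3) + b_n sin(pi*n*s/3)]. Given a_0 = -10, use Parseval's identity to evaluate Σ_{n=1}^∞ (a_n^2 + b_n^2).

54

Parseval: a_0^2/2 + Σ_{n≥1} (a_n^2+b_n^2) = 1/3 ∫_{-3}^{3} g(s)^2 ds = 104.
Subtract a_0^2/2 = 50: Σ (a_n^2+b_n^2) = 54.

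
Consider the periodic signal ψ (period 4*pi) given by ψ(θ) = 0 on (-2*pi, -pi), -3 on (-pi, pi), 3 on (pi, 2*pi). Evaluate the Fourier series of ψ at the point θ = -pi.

At θ = -pi the one-sided limits are ψ(-pi^-) = 0 and ψ(-pi^+) = -3.
By Dirichlet's theorem the series converges to their average, [(0) + (-3)]/2 = -3/2.

-3/2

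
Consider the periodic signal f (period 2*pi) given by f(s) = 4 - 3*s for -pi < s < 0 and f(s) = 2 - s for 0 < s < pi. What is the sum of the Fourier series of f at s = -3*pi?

s = -3*pi differs from s = pi by -2 full period(s), and the series is 2*pi-periodic.
At s = pi the one-sided limits are f(pi^-) = 2 - pi and f(pi^+) = 4 + 3*pi.
By Dirichlet's theorem the series converges to their average, [(2 - pi) + (4 + 3*pi)]/2 = 3 + pi.

3 + pi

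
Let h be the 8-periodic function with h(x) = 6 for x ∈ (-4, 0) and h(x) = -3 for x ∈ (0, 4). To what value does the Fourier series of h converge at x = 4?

3/2

At x = 4 the one-sided limits are h(4^-) = -3 and h(4^+) = 6.
By Dirichlet's theorem the series converges to their average, [(-3) + (6)]/2 = 3/2.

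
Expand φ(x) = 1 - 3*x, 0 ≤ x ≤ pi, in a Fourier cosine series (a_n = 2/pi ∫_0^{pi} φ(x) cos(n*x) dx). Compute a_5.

12/(25*pi)

a_5 = 2/pi ∫_0^{pi} (1 - 3*x) cos(5*x) dx.
Integrating by parts (boundary term plus one more integral), an antiderivative of (1 - 3*x) cos(5*x) is -3*x*sin(5*x)/5 + sin(5*x)/5 - 3*cos(5*x)/25; evaluating from 0 to pi: ∫_{0}^{pi} (1 - 3*x) cos(5*x) dx = (3/25) - (-3/25) = 6/25.
Hence a_5 = (2/pi)·(6/25) = 12/(25*pi).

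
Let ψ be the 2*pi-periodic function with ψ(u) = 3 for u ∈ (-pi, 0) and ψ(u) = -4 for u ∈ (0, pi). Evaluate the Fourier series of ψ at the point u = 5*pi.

-1/2

u = 5*pi differs from u = pi by 2 full period(s), and the series is 2*pi-periodic.
At u = pi the one-sided limits are ψ(pi^-) = -4 and ψ(pi^+) = 3.
By Dirichlet's theorem the series converges to their average, [(-4) + (3)]/2 = -1/2.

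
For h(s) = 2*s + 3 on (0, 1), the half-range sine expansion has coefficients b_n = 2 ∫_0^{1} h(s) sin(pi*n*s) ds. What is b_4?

-1/pi

b_4 = 2 ∫_0^{1} (2*s + 3) sin(4*pi*s) ds.
Integrating by parts (boundary term plus one more integral), an antiderivative of (2*s + 3) sin(4*pi*s) is -s*cos(4*pi*s)/(2*pi) + sin(4*pi*s)/(8*pi**2) - 3*cos(4*pi*s)/(4*pi); evaluating from 0 to 1: ∫_{0}^{1} (2*s + 3) sin(4*pi*s) ds = (-5/(4*pi)) - (-3/(4*pi)) = -1/(2*pi).
Hence b_4 = 2·(-1/(2*pi)) = -1/pi.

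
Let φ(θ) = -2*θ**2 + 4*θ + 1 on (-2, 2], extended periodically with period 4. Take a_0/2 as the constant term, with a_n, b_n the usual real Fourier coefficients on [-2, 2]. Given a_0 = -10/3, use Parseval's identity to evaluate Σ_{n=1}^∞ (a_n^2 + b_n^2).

2432/45

Parseval: a_0^2/2 + Σ_{n≥1} (a_n^2+b_n^2) = 1/2 ∫_{-2}^{2} φ(θ)^2 dθ = 298/5.
Subtract a_0^2/2 = 50/9: Σ (a_n^2+b_n^2) = 2432/45.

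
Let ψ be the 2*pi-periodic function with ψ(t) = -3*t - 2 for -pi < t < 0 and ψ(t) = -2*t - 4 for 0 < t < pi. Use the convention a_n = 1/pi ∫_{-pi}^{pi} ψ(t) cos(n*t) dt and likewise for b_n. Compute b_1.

b_1 = 1/pi ∫_{-pi}^{pi} ψ(t) sin(t) dt.
Split the integral at the breakpoints.
Integrating by parts (boundary term plus one more integral), an antiderivative of (-3*t - 2) sin(t) is 3*t*cos(t) - 3*sin(t) + 2*cos(t); evaluating from -pi to 0: ∫_{-pi}^{0} (-3*t - 2) sin(t) dt = (2) - (-2 + 3*pi) = 4 - 3*pi.
Integrating by parts (boundary term plus one more integral), an antiderivative of (-2*t - 4) sin(t) is 2*t*cos(t) - 2*sin(t) + 4*cos(t); evaluating from 0 to pi: ∫_{0}^{pi} (-2*t - 4) sin(t) dt = (-2*pi - 4) - (4) = -8 - 2*pi.
Summing the pieces and multiplying by (1/pi) gives b_1 = -5 - 4/pi.

-5 - 4/pi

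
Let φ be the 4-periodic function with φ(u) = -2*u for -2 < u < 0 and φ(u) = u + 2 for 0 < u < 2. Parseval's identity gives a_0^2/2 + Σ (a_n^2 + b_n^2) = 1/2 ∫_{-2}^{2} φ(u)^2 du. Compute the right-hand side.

1/2 ∫_{-2}^{2} φ(u)^2 du = 1/2 · (88/3) = 44/3.

44/3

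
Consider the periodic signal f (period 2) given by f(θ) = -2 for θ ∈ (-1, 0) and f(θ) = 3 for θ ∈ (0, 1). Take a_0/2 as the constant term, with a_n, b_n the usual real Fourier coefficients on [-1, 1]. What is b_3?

b_3 = ∫_{-1}^{1} f(θ) sin(3*pi*θ) dθ.
Split the integral at the breakpoints.
Directly, an antiderivative of (-2) sin(3*pi*θ) is 2*cos(3*pi*θ)/(3*pi); evaluating from -1 to 0: ∫_{-1}^{0} (-2) sin(3*pi*θ) dθ = (2/(3*pi)) - (-2/(3*pi)) = 4/(3*pi).
Directly, an antiderivative of (3) sin(3*pi*θ) is -cos(3*pi*θ)/pi; evaluating from 0 to 1: ∫_{0}^{1} (3) sin(3*pi*θ) dθ = (1/pi) - (-1/pi) = 2/pi.
Summing the pieces gives b_3 = 10/(3*pi).

10/(3*pi)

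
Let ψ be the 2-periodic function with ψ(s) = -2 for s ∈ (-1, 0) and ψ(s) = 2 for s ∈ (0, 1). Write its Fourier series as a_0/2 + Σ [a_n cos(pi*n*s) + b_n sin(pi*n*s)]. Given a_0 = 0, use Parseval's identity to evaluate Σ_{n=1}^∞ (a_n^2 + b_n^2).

8

Parseval: a_0^2/2 + Σ_{n≥1} (a_n^2+b_n^2) = ∫_{-1}^{1} ψ(s)^2 ds = 8.
Subtract a_0^2/2 = 0: Σ (a_n^2+b_n^2) = 8.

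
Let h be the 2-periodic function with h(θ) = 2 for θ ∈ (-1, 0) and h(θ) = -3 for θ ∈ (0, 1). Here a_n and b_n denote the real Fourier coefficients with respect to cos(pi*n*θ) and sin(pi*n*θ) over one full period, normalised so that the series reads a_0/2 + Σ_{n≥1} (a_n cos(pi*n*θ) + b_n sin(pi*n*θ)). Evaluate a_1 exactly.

a_1 = ∫_{-1}^{1} h(θ) cos(pi*θ) dθ.
Split the integral at the breakpoints.
Directly, an antiderivative of (2) cos(pi*θ) is 2*sin(pi*θ)/pi; evaluating from -1 to 0: ∫_{-1}^{0} (2) cos(pi*θ) dθ = (0) - (0) = 0.
Directly, an antiderivative of (-3) cos(pi*θ) is -3*sin(pi*θ)/pi; evaluating from 0 to 1: ∫_{0}^{1} (-3) cos(pi*θ) dθ = (0) - (0) = 0.
Summing the pieces gives a_1 = 0.

0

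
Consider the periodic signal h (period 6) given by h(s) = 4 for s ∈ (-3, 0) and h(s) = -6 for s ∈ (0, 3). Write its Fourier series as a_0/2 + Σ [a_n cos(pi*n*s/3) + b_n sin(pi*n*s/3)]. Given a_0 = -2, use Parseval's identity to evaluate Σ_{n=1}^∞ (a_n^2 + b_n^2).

50

Parseval: a_0^2/2 + Σ_{n≥1} (a_n^2+b_n^2) = 1/3 ∫_{-3}^{3} h(s)^2 ds = 52.
Subtract a_0^2/2 = 2: Σ (a_n^2+b_n^2) = 50.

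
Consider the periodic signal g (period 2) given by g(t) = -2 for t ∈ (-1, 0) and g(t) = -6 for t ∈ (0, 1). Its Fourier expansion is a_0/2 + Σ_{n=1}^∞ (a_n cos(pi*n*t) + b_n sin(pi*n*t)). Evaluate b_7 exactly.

-8/(7*pi)

b_7 = ∫_{-1}^{1} g(t) sin(7*pi*t) dt.
Split the integral at the breakpoints.
Directly, an antiderivative of (-2) sin(7*pi*t) is 2*cos(7*pi*t)/(7*pi); evaluating from -1 to 0: ∫_{-1}^{0} (-2) sin(7*pi*t) dt = (2/(7*pi)) - (-2/(7*pi)) = 4/(7*pi).
Directly, an antiderivative of (-6) sin(7*pi*t) is 6*cos(7*pi*t)/(7*pi); evaluating from 0 to 1: ∫_{0}^{1} (-6) sin(7*pi*t) dt = (-6/(7*pi)) - (6/(7*pi)) = -12/(7*pi).
Summing the pieces gives b_7 = -8/(7*pi).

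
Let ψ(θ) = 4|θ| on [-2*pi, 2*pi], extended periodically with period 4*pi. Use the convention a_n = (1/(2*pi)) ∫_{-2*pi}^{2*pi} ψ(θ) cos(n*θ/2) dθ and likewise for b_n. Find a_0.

a_0 = (1/(2*pi)) ∫_{-2*pi}^{2*pi} ψ(θ) dθ = (1/(2*pi)) · (16*pi**2) = 8*pi.

8*pi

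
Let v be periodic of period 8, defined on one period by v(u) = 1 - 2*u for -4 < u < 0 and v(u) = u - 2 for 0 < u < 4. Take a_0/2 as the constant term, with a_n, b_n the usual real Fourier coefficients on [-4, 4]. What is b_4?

1/pi

b_4 = 1/4 ∫_{-4}^{4} v(u) sin(pi*u) du.
Split the integral at the breakpoints.
Integrating by parts (boundary term plus one more integral), an antiderivative of (1 - 2*u) sin(pi*u) is 2*u*cos(pi*u)/pi - 2*sin(pi*u)/pi**2 - cos(pi*u)/pi; evaluating from -4 to 0: ∫_{-4}^{0} (1 - 2*u) sin(pi*u) du = (-1/pi) - (-9/pi) = 8/pi.
Integrating by parts (boundary term plus one more integral), an antiderivative of (u - 2) sin(pi*u) is -u*cos(pi*u)/pi + sin(pi*u)/pi**2 + 2*cos(pi*u)/pi; evaluating from 0 to 4: ∫_{0}^{4} (u - 2) sin(pi*u) du = (-2/pi) - (2/pi) = -4/pi.
Summing the pieces and multiplying by (1/4) gives b_4 = 1/pi.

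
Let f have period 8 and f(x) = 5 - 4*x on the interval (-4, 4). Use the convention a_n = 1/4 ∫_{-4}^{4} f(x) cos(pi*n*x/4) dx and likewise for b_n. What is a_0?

a_0 = 1/4 ∫_{-4}^{4} f(x) dx = 1/4 · (40) = 10.

10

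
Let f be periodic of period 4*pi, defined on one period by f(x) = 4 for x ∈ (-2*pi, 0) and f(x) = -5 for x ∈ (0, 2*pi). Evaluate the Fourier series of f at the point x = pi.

-5

f is continuous at x = pi with value -5, so the series converges to -5 there.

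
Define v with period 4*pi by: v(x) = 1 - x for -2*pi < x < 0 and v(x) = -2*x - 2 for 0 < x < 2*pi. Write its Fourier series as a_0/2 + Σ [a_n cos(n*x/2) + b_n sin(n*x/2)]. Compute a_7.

a_7 = (1/(2*pi)) ∫_{-2*pi}^{2*pi} v(x) cos(7*x/2) dx.
Split the integral at the breakpoints.
Integrating by parts (boundary term plus one more integral), an antiderivative of (1 - x) cos(7*x/2) is -2*x*sin(7*x/2)/7 + 2*sin(7*x/2)/7 - 4*cos(7*x/2)/49; evaluating from -2*pi to 0: ∫_{-2*pi}^{0} (1 - x) cos(7*x/2) dx = (-4/49) - (4/49) = -8/49.
Integrating by parts (boundary term plus one more integral), an antiderivative of (-2*x - 2) cos(7*x/2) is -4*x*sin(7*x/2)/7 - 4*sin(7*x/2)/7 - 8*cos(7*x/2)/49; evaluating from 0 to 2*pi: ∫_{0}^{2*pi} (-2*x - 2) cos(7*x/2) dx = (8/49) - (-8/49) = 16/49.
Summing the pieces and multiplying by (1/(2*pi)) gives a_7 = 4/(49*pi).

4/(49*pi)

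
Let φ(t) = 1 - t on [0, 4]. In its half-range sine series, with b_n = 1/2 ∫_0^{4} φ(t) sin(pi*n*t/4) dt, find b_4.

2/pi

b_4 = 1/2 ∫_0^{4} (1 - t) sin(pi*t) dt.
Integrating by parts (boundary term plus one more integral), an antiderivative of (1 - t) sin(pi*t) is t*cos(pi*t)/pi - sin(pi*t)/pi**2 - cos(pi*t)/pi; evaluating from 0 to 4: ∫_{0}^{4} (1 - t) sin(pi*t) dt = (3/pi) - (-1/pi) = 4/pi.
Hence b_4 = (1/2)·(4/pi) = 2/pi.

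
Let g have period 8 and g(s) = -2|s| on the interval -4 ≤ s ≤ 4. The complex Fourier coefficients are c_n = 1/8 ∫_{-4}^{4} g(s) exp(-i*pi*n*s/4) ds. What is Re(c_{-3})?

16/(9*pi**2)

Since g is real-valued, Re(c_{-3}) = 1/8 ∫_{-4}^{4} g(s) cos(-3*pi*s/4) ds = a_{3}/2.
g is even and cos(-3*pi*s/4) is even, so the integrand is even: ∫_{-4}^{4} g(s) cos(-3*pi*s/4) ds = 2∫_0^{4} g(s) cos(-3*pi*s/4) ds.
Integrating by parts (boundary term plus one more integral), an antiderivative of (-2*s) cos(-3*pi*s/4) is -8*s*sin(3*pi*s/4)/(3*pi) - 32*cos(3*pi*s/4)/(9*pi**2); evaluating from 0 to 4: ∫_{0}^{4} (-2*s) cos(-3*pi*s/4) ds = (32/(9*pi**2)) - (-32/(9*pi**2)) = 64/(9*pi**2).
So ∫_{-4}^{4} g(s) cos(-3*pi*s/4) ds = 128/(9*pi**2).
Hence Re(c_{-3}) = (1/8)·(128/(9*pi**2)) = 16/(9*pi**2).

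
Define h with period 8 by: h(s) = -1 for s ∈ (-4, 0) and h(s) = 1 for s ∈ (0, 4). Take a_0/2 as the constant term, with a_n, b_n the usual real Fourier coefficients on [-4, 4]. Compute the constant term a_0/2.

a_0 = 1/4 ∫_{-4}^{4} h(s) ds = 1/4 · (0) = 0.
So the constant term a_0/2 = 0.

0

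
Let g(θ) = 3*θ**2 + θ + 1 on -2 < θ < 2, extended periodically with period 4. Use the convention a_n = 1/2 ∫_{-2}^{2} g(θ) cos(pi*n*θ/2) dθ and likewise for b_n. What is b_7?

4/(7*pi)

b_7 = 1/2 ∫_{-2}^{2} g(θ) sin(7*pi*θ/2) dθ.
Integrating by parts twice (tabular method), an antiderivative of (3*θ**2 + θ + 1) sin(7*pi*θ/2) is -6*θ**2*cos(7*pi*θ/2)/(7*pi) + 24*θ*sin(7*pi*θ/2)/(49*pi**2) - 2*θ*cos(7*pi*θ/2)/(7*pi) + 4*sin(7*pi*θ/2)/(49*pi**2) - 2*cos(7*pi*θ/2)/(7*pi) + 48*cos(7*pi*θ/2)/(343*pi**3); evaluating from -2 to 2: ∫_{-2}^{2} (3*θ**2 + θ + 1) sin(7*pi*θ/2) dθ = (6*(-8 + 245*pi**2)/(343*pi**3)) - (2*(-24 + 539*pi**2)/(343*pi**3)) = 8/(7*pi).
Hence b_7 = (1/2)·(8/(7*pi)) = 4/(7*pi).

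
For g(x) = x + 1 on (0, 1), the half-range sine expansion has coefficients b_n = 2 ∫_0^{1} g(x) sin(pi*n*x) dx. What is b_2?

-1/pi

b_2 = 2 ∫_0^{1} (x + 1) sin(2*pi*x) dx.
Integrating by parts (boundary term plus one more integral), an antiderivative of (x + 1) sin(2*pi*x) is -x*cos(2*pi*x)/(2*pi) + sin(2*pi*x)/(4*pi**2) - cos(2*pi*x)/(2*pi); evaluating from 0 to 1: ∫_{0}^{1} (x + 1) sin(2*pi*x) dx = (-1/pi) - (-1/(2*pi)) = -1/(2*pi).
Hence b_2 = 2·(-1/(2*pi)) = -1/pi.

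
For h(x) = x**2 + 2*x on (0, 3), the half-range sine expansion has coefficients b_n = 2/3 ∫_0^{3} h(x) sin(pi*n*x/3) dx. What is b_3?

-8/(3*pi**3) + 10/pi

b_3 = 2/3 ∫_0^{3} (x**2 + 2*x) sin(pi*x) dx.
Integrating by parts twice (tabular method), an antiderivative of (x**2 + 2*x) sin(pi*x) is -x**2*cos(pi*x)/pi + 2*x*sin(pi*x)/pi**2 - 2*x*cos(pi*x)/pi + 2*sin(pi*x)/pi**2 + 2*cos(pi*x)/pi**3; evaluating from 0 to 3: ∫_{0}^{3} (x**2 + 2*x) sin(pi*x) dx = (-2/pi**3 + 15/pi) - (2/pi**3) = -4/pi**3 + 15/pi.
Hence b_3 = (2/3)·(-4/pi**3 + 15/pi) = -8/(3*pi**3) + 10/pi.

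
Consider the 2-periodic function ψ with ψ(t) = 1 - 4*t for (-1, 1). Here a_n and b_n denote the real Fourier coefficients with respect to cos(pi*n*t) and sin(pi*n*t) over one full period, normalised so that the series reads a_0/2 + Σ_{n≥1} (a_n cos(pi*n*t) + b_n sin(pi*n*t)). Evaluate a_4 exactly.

a_4 = ∫_{-1}^{1} ψ(t) cos(4*pi*t) dt.
Integrating by parts (boundary term plus one more integral), an antiderivative of (1 - 4*t) cos(4*pi*t) is -t*sin(4*pi*t)/pi + sin(4*pi*t)/(4*pi) - cos(4*pi*t)/(4*pi**2); evaluating from -1 to 1: ∫_{-1}^{1} (1 - 4*t) cos(4*pi*t) dt = (-1/(4*pi**2)) - (-1/(4*pi**2)) = 0.
Hence a_4 = 0.

0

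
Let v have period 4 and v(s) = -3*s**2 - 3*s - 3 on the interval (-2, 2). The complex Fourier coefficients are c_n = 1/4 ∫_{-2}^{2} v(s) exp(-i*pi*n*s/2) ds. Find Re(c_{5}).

Since v is real-valued, Re(c_{5}) = 1/4 ∫_{-2}^{2} v(s) cos(5*pi*s/2) ds = a_{5}/2.
Integrating by parts twice (tabular method), an antiderivative of (-3*s**2 - 3*s - 3) cos(5*pi*s/2) is -6*s**2*sin(5*pi*s/2)/(5*pi) - 6*s*sin(5*pi*s/2)/(5*pi) - 24*s*cos(5*pi*s/2)/(25*pi**2) - 6*sin(5*pi*s/2)/(5*pi) + 48*sin(5*pi*s/2)/(125*pi**3) - 12*cos(5*pi*s/2)/(25*pi**2); evaluating from -2 to 2: ∫_{-2}^{2} (-3*s**2 - 3*s - 3) cos(5*pi*s/2) ds = (12/(5*pi**2)) - (-36/(25*pi**2)) = 96/(25*pi**2).
Hence Re(c_{5}) = (1/4)·(96/(25*pi**2)) = 24/(25*pi**2).

24/(25*pi**2)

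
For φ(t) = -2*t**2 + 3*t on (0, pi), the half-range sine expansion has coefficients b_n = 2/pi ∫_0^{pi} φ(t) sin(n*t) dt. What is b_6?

b_6 = 2/pi ∫_0^{pi} (-2*t**2 + 3*t) sin(6*t) dt.
Integrating by parts twice (tabular method), an antiderivative of (-2*t**2 + 3*t) sin(6*t) is t**2*cos(6*t)/3 - t*sin(6*t)/9 - t*cos(6*t)/2 + sin(6*t)/12 - cos(6*t)/54; evaluating from 0 to pi: ∫_{0}^{pi} (-2*t**2 + 3*t) sin(6*t) dt = (-pi/2 - 1/54 + pi**2/3) - (-1/54) = pi*(-3 + 2*pi)/6.
Hence b_6 = (2/pi)·(pi*(-3 + 2*pi)/6) = -1 + 2*pi/3.

-1 + 2*pi/3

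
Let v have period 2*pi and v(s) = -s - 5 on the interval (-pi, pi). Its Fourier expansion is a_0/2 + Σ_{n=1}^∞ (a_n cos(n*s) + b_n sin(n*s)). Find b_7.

b_7 = 1/pi ∫_{-pi}^{pi} v(s) sin(7*s) ds.
Integrating by parts (boundary term plus one more integral), an antiderivative of (-s - 5) sin(7*s) is s*cos(7*s)/7 - sin(7*s)/49 + 5*cos(7*s)/7; evaluating from -pi to pi: ∫_{-pi}^{pi} (-s - 5) sin(7*s) ds = (-5/7 - pi/7) - (-5/7 + pi/7) = -2*pi/7.
Hence b_7 = (1/pi)·(-2*pi/7) = -2/7.

-2/7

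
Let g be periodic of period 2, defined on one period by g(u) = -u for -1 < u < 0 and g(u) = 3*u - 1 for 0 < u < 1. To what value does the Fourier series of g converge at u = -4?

u = -4 differs from u = 0 by -2 full period(s), and the series is 2-periodic.
At u = 0 the one-sided limits are g(0^-) = 0 and g(0^+) = -1.
By Dirichlet's theorem the series converges to their average, [(0) + (-1)]/2 = -1/2.

-1/2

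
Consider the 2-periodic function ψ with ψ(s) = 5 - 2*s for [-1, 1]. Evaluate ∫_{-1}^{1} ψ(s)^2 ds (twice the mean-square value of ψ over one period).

158/3

∫_{-1}^{1} ψ(s)^2 ds = 158/3.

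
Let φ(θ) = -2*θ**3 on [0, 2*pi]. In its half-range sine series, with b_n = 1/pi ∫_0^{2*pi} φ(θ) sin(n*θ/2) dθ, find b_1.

192 - 32*pi**2

b_1 = 1/pi ∫_0^{2*pi} (-2*θ**3) sin(θ/2) dθ.
Integrating by parts three times (tabular method), an antiderivative of (-2*θ**3) sin(θ/2) is 4*θ**3*cos(θ/2) - 24*θ**2*sin(θ/2) - 96*θ*cos(θ/2) + 192*sin(θ/2); evaluating from 0 to 2*pi: ∫_{0}^{2*pi} (-2*θ**3) sin(θ/2) dθ = (32*pi*(6 - pi**2)) - (0) = 32*pi*(6 - pi**2).
Hence b_1 = (1/pi)·(32*pi*(6 - pi**2)) = 192 - 32*pi**2.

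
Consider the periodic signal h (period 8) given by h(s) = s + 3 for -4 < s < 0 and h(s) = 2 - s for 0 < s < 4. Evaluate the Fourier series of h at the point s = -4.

s = -4 differs from s = 4 by -1 full period(s), and the series is 8-periodic.
At s = 4 the one-sided limits are h(4^-) = -2 and h(4^+) = -1.
By Dirichlet's theorem the series converges to their average, [(-2) + (-1)]/2 = -3/2.

-3/2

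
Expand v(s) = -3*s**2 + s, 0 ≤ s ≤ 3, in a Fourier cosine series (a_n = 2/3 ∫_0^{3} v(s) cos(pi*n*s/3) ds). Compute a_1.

a_1 = 2/3 ∫_0^{3} (-3*s**2 + s) cos(pi*s/3) ds.
Integrating by parts twice (tabular method), an antiderivative of (-3*s**2 + s) cos(pi*s/3) is -9*s**2*sin(pi*s/3)/pi + 3*s*sin(pi*s/3)/pi - 54*s*cos(pi*s/3)/pi**2 + 162*sin(pi*s/3)/pi**3 + 9*cos(pi*s/3)/pi**2; evaluating from 0 to 3: ∫_{0}^{3} (-3*s**2 + s) cos(pi*s/3) ds = (153/pi**2) - (9/pi**2) = 144/pi**2.
Hence a_1 = (2/3)·(144/pi**2) = 96/pi**2.

96/pi**2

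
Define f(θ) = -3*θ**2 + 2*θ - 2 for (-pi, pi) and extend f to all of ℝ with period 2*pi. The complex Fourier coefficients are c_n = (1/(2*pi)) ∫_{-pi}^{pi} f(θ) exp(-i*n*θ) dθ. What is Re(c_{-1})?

Since f is real-valued, Re(c_{-1}) = (1/(2*pi)) ∫_{-pi}^{pi} f(θ) cos(-θ) dθ = a_{1}/2.
Integrating by parts twice (tabular method), an antiderivative of (-3*θ**2 + 2*θ - 2) cos(-θ) is -3*θ**2*sin(θ) + 2*θ*sin(θ) - 6*θ*cos(θ) + 4*sin(θ) + 2*cos(θ); evaluating from -pi to pi: ∫_{-pi}^{pi} (-3*θ**2 + 2*θ - 2) cos(-θ) dθ = (-2 + 6*pi) - (-6*pi - 2) = 12*pi.
Hence Re(c_{-1}) = (1/(2*pi))·(12*pi) = 6.

6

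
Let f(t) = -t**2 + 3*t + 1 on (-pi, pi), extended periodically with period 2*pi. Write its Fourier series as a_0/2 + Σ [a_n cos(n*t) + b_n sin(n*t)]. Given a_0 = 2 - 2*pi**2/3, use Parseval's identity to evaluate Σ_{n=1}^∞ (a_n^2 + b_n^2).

Parseval: a_0^2/2 + Σ_{n≥1} (a_n^2+b_n^2) = 1/pi ∫_{-pi}^{pi} f(t)^2 dt = 2 + 2*pi**4/5 + 14*pi**2/3.
Subtract a_0^2/2 = 2*(3 - pi**2)**2/9: Σ (a_n^2+b_n^2) = pi**2*(8*pi**2/45 + 6).

pi**2*(8*pi**2/45 + 6)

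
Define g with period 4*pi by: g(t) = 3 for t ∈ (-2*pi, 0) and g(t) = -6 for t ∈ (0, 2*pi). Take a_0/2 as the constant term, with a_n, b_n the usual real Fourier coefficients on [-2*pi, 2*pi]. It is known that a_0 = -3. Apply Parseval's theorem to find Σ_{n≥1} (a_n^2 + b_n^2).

Parseval: a_0^2/2 + Σ_{n≥1} (a_n^2+b_n^2) = (1/(2*pi)) ∫_{-2*pi}^{2*pi} g(t)^2 dt = 45.
Subtract a_0^2/2 = 9/2: Σ (a_n^2+b_n^2) = 81/2.

81/2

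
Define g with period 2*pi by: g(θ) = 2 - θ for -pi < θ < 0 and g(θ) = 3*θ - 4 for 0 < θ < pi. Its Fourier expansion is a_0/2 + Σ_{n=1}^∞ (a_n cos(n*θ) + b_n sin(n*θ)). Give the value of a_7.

a_7 = 1/pi ∫_{-pi}^{pi} g(θ) cos(7*θ) dθ.
Split the integral at the breakpoints.
Integrating by parts (boundary term plus one more integral), an antiderivative of (2 - θ) cos(7*θ) is -θ*sin(7*θ)/7 + 2*sin(7*θ)/7 - cos(7*θ)/49; evaluating from -pi to 0: ∫_{-pi}^{0} (2 - θ) cos(7*θ) dθ = (-1/49) - (1/49) = -2/49.
Integrating by parts (boundary term plus one more integral), an antiderivative of (3*θ - 4) cos(7*θ) is 3*θ*sin(7*θ)/7 - 4*sin(7*θ)/7 + 3*cos(7*θ)/49; evaluating from 0 to pi: ∫_{0}^{pi} (3*θ - 4) cos(7*θ) dθ = (-3/49) - (3/49) = -6/49.
Summing the pieces and multiplying by (1/pi) gives a_7 = -8/(49*pi).

-8/(49*pi)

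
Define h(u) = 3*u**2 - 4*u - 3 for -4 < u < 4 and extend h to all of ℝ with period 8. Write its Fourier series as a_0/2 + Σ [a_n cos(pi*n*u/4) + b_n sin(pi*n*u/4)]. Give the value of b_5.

-32/(5*pi)

b_5 = 1/4 ∫_{-4}^{4} h(u) sin(5*pi*u/4) du.
Integrating by parts twice (tabular method), an antiderivative of (3*u**2 - 4*u - 3) sin(5*pi*u/4) is -12*u**2*cos(5*pi*u/4)/(5*pi) + 96*u*sin(5*pi*u/4)/(25*pi**2) + 16*u*cos(5*pi*u/4)/(5*pi) - 64*sin(5*pi*u/4)/(25*pi**2) + 384*cos(5*pi*u/4)/(125*pi**3) + 12*cos(5*pi*u/4)/(5*pi); evaluating from -4 to 4: ∫_{-4}^{4} (3*u**2 - 4*u - 3) sin(5*pi*u/4) du = (4*(-96 + 725*pi**2)/(125*pi**3)) - (4*(-96 + 1525*pi**2)/(125*pi**3)) = -128/(5*pi).
Hence b_5 = (1/4)·(-128/(5*pi)) = -32/(5*pi).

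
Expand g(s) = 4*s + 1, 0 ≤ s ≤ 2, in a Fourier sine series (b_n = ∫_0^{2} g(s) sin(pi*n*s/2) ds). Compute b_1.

b_1 = ∫_0^{2} (4*s + 1) sin(pi*s/2) ds.
Integrating by parts (boundary term plus one more integral), an antiderivative of (4*s + 1) sin(pi*s/2) is -8*s*cos(pi*s/2)/pi + 16*sin(pi*s/2)/pi**2 - 2*cos(pi*s/2)/pi; evaluating from 0 to 2: ∫_{0}^{2} (4*s + 1) sin(pi*s/2) ds = (18/pi) - (-2/pi) = 20/pi.
Hence b_1 = 20/pi.

20/pi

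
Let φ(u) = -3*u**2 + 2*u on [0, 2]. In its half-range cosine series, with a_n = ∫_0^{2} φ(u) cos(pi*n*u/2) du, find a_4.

a_4 = ∫_0^{2} (-3*u**2 + 2*u) cos(2*pi*u) du.
Integrating by parts twice (tabular method), an antiderivative of (-3*u**2 + 2*u) cos(2*pi*u) is -3*u**2*sin(2*pi*u)/(2*pi) + u*sin(2*pi*u)/pi - 3*u*cos(2*pi*u)/(2*pi**2) + 3*sin(2*pi*u)/(4*pi**3) + cos(2*pi*u)/(2*pi**2); evaluating from 0 to 2: ∫_{0}^{2} (-3*u**2 + 2*u) cos(2*pi*u) du = (-5/(2*pi**2)) - (1/(2*pi**2)) = -3/pi**2.
Hence a_4 = -3/pi**2.

-3/pi**2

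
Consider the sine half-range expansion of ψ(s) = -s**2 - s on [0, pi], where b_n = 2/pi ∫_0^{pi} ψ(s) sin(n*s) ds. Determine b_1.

b_1 = 2/pi ∫_0^{pi} (-s**2 - s) sin(s) ds.
Integrating by parts twice (tabular method), an antiderivative of (-s**2 - s) sin(s) is s**2*cos(s) - 2*s*sin(s) + s*cos(s) - sin(s) - 2*cos(s); evaluating from 0 to pi: ∫_{0}^{pi} (-s**2 - s) sin(s) ds = (-pi**2 - pi + 2) - (-2) = -pi**2 - pi + 4.
Hence b_1 = (2/pi)·(-pi**2 - pi + 4) = -2*pi - 2 + 8/pi.

-2*pi - 2 + 8/pi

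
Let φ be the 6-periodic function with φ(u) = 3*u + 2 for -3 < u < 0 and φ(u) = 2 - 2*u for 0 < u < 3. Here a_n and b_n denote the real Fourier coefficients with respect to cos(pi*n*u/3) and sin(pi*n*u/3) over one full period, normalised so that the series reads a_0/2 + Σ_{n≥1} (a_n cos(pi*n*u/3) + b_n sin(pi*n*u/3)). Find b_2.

-3/(2*pi)

b_2 = 1/3 ∫_{-3}^{3} φ(u) sin(2*pi*u/3) du.
Split the integral at the breakpoints.
Integrating by parts (boundary term plus one more integral), an antiderivative of (3*u + 2) sin(2*pi*u/3) is -9*u*cos(2*pi*u/3)/(2*pi) + 27*sin(2*pi*u/3)/(4*pi**2) - 3*cos(2*pi*u/3)/pi; evaluating from -3 to 0: ∫_{-3}^{0} (3*u + 2) sin(2*pi*u/3) du = (-3/pi) - (21/(2*pi)) = -27/(2*pi).
Integrating by parts (boundary term plus one more integral), an antiderivative of (2 - 2*u) sin(2*pi*u/3) is 3*u*cos(2*pi*u/3)/pi - 9*sin(2*pi*u/3)/(2*pi**2) - 3*cos(2*pi*u/3)/pi; evaluating from 0 to 3: ∫_{0}^{3} (2 - 2*u) sin(2*pi*u/3) du = (6/pi) - (-3/pi) = 9/pi.
Summing the pieces and multiplying by (1/3) gives b_2 = -3/(2*pi).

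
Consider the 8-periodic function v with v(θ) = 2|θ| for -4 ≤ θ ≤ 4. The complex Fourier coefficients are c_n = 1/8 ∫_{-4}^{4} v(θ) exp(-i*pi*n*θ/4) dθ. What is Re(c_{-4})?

Since v is real-valued, Re(c_{-4}) = 1/8 ∫_{-4}^{4} v(θ) cos(-pi*θ) dθ = a_{4}/2.
v is even and cos(-pi*θ) is even, so the integrand is even: ∫_{-4}^{4} v(θ) cos(-pi*θ) dθ = 2∫_0^{4} v(θ) cos(-pi*θ) dθ.
Integrating by parts (boundary term plus one more integral), an antiderivative of (2*θ) cos(-pi*θ) is 2*θ*sin(pi*θ)/pi + 2*cos(pi*θ)/pi**2; evaluating from 0 to 4: ∫_{0}^{4} (2*θ) cos(-pi*θ) dθ = (2/pi**2) - (2/pi**2) = 0.
So ∫_{-4}^{4} v(θ) cos(-pi*θ) dθ = 0.
Hence Re(c_{-4}) = (1/8)·(0) = 0.

0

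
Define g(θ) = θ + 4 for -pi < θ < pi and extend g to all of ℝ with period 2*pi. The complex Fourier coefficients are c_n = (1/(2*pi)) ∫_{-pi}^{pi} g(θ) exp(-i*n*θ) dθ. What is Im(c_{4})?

Since g is real-valued, Im(c_{4}) = -(1/(2*pi)) ∫_{-pi}^{pi} g(θ) sin(4*θ) dθ = -b_{4}/2.
Integrating by parts (boundary term plus one more integral), an antiderivative of (θ + 4) sin(4*θ) is -θ*cos(4*θ)/4 + sin(4*θ)/16 - cos(4*θ); evaluating from -pi to pi: ∫_{-pi}^{pi} (θ + 4) sin(4*θ) dθ = (-1 - pi/4) - (-1 + pi/4) = -pi/2.
Hence Im(c_{4}) = (-1/(2*pi))·(-pi/2) = 1/4.

1/4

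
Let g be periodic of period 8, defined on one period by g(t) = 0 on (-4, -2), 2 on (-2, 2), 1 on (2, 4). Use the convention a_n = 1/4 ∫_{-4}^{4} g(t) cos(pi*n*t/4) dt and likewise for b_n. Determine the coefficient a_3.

-1/pi

a_3 = 1/4 ∫_{-4}^{4} g(t) cos(3*pi*t/4) dt.
Split the integral at the breakpoints.
∫_{-4}^{-2} (0) cos(3*pi*t/4) dt = 0.
Directly, an antiderivative of (2) cos(3*pi*t/4) is 8*sin(3*pi*t/4)/(3*pi); evaluating from -2 to 2: ∫_{-2}^{2} (2) cos(3*pi*t/4) dt = (-8/(3*pi)) - (8/(3*pi)) = -16/(3*pi).
Directly, an antiderivative of (1) cos(3*pi*t/4) is 4*sin(3*pi*t/4)/(3*pi); evaluating from 2 to 4: ∫_{2}^{4} (1) cos(3*pi*t/4) dt = (0) - (-4/(3*pi)) = 4/(3*pi).
Summing the pieces and multiplying by (1/4) gives a_3 = -1/pi.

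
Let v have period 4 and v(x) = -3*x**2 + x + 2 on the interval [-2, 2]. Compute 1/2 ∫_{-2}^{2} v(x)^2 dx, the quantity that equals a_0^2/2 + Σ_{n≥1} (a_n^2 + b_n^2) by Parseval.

1/2 ∫_{-2}^{2} v(x)^2 dx = 1/2 · (1088/15) = 544/15.

544/15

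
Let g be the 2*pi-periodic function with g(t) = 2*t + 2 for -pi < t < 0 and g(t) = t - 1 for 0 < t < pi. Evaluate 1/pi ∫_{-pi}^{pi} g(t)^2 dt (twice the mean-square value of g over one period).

1/pi ∫_{-pi}^{pi} g(t)^2 dt = 1/pi · (5*pi*(-3*pi + 3 + pi**2)/3) = -5*pi + 5 + 5*pi**2/3.

-5*pi + 5 + 5*pi**2/3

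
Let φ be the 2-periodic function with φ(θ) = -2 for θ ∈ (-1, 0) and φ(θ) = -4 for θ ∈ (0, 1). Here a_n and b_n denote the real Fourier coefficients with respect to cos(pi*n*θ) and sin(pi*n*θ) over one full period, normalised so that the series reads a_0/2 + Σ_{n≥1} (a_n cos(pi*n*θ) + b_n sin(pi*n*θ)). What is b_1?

-4/pi

b_1 = ∫_{-1}^{1} φ(θ) sin(pi*θ) dθ.
Split the integral at the breakpoints.
Directly, an antiderivative of (-2) sin(pi*θ) is 2*cos(pi*θ)/pi; evaluating from -1 to 0: ∫_{-1}^{0} (-2) sin(pi*θ) dθ = (2/pi) - (-2/pi) = 4/pi.
Directly, an antiderivative of (-4) sin(pi*θ) is 4*cos(pi*θ)/pi; evaluating from 0 to 1: ∫_{0}^{1} (-4) sin(pi*θ) dθ = (-4/pi) - (4/pi) = -8/pi.
Summing the pieces gives b_1 = -4/pi.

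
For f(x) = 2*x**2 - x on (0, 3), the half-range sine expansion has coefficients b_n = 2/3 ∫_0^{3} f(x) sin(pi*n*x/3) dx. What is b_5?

-144/(125*pi**3) + 6/pi

b_5 = 2/3 ∫_0^{3} (2*x**2 - x) sin(5*pi*x/3) dx.
Integrating by parts twice (tabular method), an antiderivative of (2*x**2 - x) sin(5*pi*x/3) is -6*x**2*cos(5*pi*x/3)/(5*pi) + 36*x*sin(5*pi*x/3)/(25*pi**2) + 3*x*cos(5*pi*x/3)/(5*pi) - 9*sin(5*pi*x/3)/(25*pi**2) + 108*cos(5*pi*x/3)/(125*pi**3); evaluating from 0 to 3: ∫_{0}^{3} (2*x**2 - x) sin(5*pi*x/3) dx = (-108/(125*pi**3) + 9/pi) - (108/(125*pi**3)) = -216/(125*pi**3) + 9/pi.
Hence b_5 = (2/3)·(-216/(125*pi**3) + 9/pi) = -144/(125*pi**3) + 6/pi.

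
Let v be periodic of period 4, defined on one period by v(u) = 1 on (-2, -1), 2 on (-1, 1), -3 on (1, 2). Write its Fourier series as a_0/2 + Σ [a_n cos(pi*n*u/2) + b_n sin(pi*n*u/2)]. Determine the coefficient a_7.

a_7 = 1/2 ∫_{-2}^{2} v(u) cos(7*pi*u/2) du.
Split the integral at the breakpoints.
Directly, an antiderivative of (1) cos(7*pi*u/2) is 2*sin(7*pi*u/2)/(7*pi); evaluating from -2 to -1: ∫_{-2}^{-1} (1) cos(7*pi*u/2) du = (2/(7*pi)) - (0) = 2/(7*pi).
Directly, an antiderivative of (2) cos(7*pi*u/2) is 4*sin(7*pi*u/2)/(7*pi); evaluating from -1 to 1: ∫_{-1}^{1} (2) cos(7*pi*u/2) du = (-4/(7*pi)) - (4/(7*pi)) = -8/(7*pi).
Directly, an antiderivative of (-3) cos(7*pi*u/2) is -6*sin(7*pi*u/2)/(7*pi); evaluating from 1 to 2: ∫_{1}^{2} (-3) cos(7*pi*u/2) du = (0) - (6/(7*pi)) = -6/(7*pi).
Summing the pieces and multiplying by (1/2) gives a_7 = -6/(7*pi).

-6/(7*pi)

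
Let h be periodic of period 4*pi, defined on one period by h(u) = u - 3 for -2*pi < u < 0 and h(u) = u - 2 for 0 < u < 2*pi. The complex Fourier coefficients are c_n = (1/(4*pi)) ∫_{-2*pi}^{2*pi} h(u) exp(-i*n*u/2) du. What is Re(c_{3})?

0

Since h is real-valued, Re(c_{3}) = (1/(4*pi)) ∫_{-2*pi}^{2*pi} h(u) cos(3*u/2) du = a_{3}/2.
Split the integral at the breakpoints.
Integrating by parts (boundary term plus one more integral), an antiderivative of (u - 3) cos(3*u/2) is 2*u*sin(3*u/2)/3 - 2*sin(3*u/2) + 4*cos(3*u/2)/9; evaluating from -2*pi to 0: ∫_{-2*pi}^{0} (u - 3) cos(3*u/2) du = (4/9) - (-4/9) = 8/9.
Integrating by parts (boundary term plus one more integral), an antiderivative of (u - 2) cos(3*u/2) is 2*u*sin(3*u/2)/3 - 4*sin(3*u/2)/3 + 4*cos(3*u/2)/9; evaluating from 0 to 2*pi: ∫_{0}^{2*pi} (u - 2) cos(3*u/2) du = (-4/9) - (4/9) = -8/9.
So ∫_{-2*pi}^{2*pi} h(u) cos(3*u/2) du = 0.
Hence Re(c_{3}) = (1/(4*pi))·(0) = 0.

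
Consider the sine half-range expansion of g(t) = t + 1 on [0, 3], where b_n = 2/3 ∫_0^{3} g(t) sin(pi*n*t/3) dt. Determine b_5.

2/pi

b_5 = 2/3 ∫_0^{3} (t + 1) sin(5*pi*t/3) dt.
Integrating by parts (boundary term plus one more integral), an antiderivative of (t + 1) sin(5*pi*t/3) is -3*t*cos(5*pi*t/3)/(5*pi) + 9*sin(5*pi*t/3)/(25*pi**2) - 3*cos(5*pi*t/3)/(5*pi); evaluating from 0 to 3: ∫_{0}^{3} (t + 1) sin(5*pi*t/3) dt = (12/(5*pi)) - (-3/(5*pi)) = 3/pi.
Hence b_5 = (2/3)·(3/pi) = 2/pi.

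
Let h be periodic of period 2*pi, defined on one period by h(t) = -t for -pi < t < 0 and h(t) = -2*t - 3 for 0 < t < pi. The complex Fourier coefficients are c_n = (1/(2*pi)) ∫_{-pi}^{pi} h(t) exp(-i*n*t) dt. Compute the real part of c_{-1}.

Since h is real-valued, Re(c_{-1}) = (1/(2*pi)) ∫_{-pi}^{pi} h(t) cos(-t) dt = a_{1}/2.
Split the integral at the breakpoints.
Integrating by parts (boundary term plus one more integral), an antiderivative of (-t) cos(-t) is -t*sin(t) - cos(t); evaluating from -pi to 0: ∫_{-pi}^{0} (-t) cos(-t) dt = (-1) - (1) = -2.
Integrating by parts (boundary term plus one more integral), an antiderivative of (-2*t - 3) cos(-t) is -2*t*sin(t) - 3*sin(t) - 2*cos(t); evaluating from 0 to pi: ∫_{0}^{pi} (-2*t - 3) cos(-t) dt = (2) - (-2) = 4.
So ∫_{-pi}^{pi} h(t) cos(-t) dt = 2.
Hence Re(c_{-1}) = (1/(2*pi))·(2) = 1/pi.

1/pi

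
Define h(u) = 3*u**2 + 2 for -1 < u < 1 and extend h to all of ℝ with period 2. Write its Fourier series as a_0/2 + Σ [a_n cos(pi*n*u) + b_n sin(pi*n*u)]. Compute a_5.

a_5 = ∫_{-1}^{1} h(u) cos(5*pi*u) du.
h is even and cos(5*pi*u) is even, so the integrand is even and a_5 = 2 ∫_0^{1} h(u) cos(5*pi*u) du.
Integrating by parts twice (tabular method), an antiderivative of (3*u**2 + 2) cos(5*pi*u) is 3*u**2*sin(5*pi*u)/(5*pi) + 6*u*cos(5*pi*u)/(25*pi**2) - 6*sin(5*pi*u)/(125*pi**3) + 2*sin(5*pi*u)/(5*pi); evaluating from 0 to 1: ∫_{0}^{1} (3*u**2 + 2) cos(5*pi*u) du = (-6/(25*pi**2)) - (0) = -6/(25*pi**2).
Hence a_5 = 2·(-6/(25*pi**2)) = -12/(25*pi**2).

-12/(25*pi**2)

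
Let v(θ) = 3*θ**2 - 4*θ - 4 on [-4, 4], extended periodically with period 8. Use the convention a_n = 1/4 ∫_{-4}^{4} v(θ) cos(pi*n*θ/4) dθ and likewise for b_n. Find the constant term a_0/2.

12

a_0 = 1/4 ∫_{-4}^{4} v(θ) dθ = 1/4 · (96) = 24.
So the constant term a_0/2 = 12.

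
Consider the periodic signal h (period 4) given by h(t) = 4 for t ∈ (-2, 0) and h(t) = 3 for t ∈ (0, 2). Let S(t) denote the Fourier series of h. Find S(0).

At t = 0 the one-sided limits are h(0^-) = 4 and h(0^+) = 3.
By Dirichlet's theorem the series converges to their average, [(4) + (3)]/2 = 7/2.

7/2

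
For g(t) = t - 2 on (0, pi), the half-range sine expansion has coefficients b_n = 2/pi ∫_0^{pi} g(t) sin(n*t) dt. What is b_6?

b_6 = 2/pi ∫_0^{pi} (t - 2) sin(6*t) dt.
Integrating by parts (boundary term plus one more integral), an antiderivative of (t - 2) sin(6*t) is -t*cos(6*t)/6 + sin(6*t)/36 + cos(6*t)/3; evaluating from 0 to pi: ∫_{0}^{pi} (t - 2) sin(6*t) dt = (1/3 - pi/6) - (1/3) = -pi/6.
Hence b_6 = (2/pi)·(-pi/6) = -1/3.

-1/3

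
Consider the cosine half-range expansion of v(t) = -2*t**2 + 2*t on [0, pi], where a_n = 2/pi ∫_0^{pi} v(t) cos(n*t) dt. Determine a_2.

a_2 = 2/pi ∫_0^{pi} (-2*t**2 + 2*t) cos(2*t) dt.
Integrating by parts twice (tabular method), an antiderivative of (-2*t**2 + 2*t) cos(2*t) is -t**2*sin(2*t) + t*sin(2*t) - t*cos(2*t) + sin(2*t)/2 + cos(2*t)/2; evaluating from 0 to pi: ∫_{0}^{pi} (-2*t**2 + 2*t) cos(2*t) dt = (1/2 - pi) - (1/2) = -pi.
Hence a_2 = (2/pi)·(-pi) = -2.

-2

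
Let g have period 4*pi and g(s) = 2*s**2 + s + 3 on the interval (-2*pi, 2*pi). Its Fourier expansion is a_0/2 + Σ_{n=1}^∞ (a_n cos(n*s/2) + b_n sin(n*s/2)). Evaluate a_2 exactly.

a_2 = (1/(2*pi)) ∫_{-2*pi}^{2*pi} g(s) cos(s) ds.
Integrating by parts twice (tabular method), an antiderivative of (2*s**2 + s + 3) cos(s) is 2*s**2*sin(s) + s*sin(s) + 4*s*cos(s) - sin(s) + cos(s); evaluating from -2*pi to 2*pi: ∫_{-2*pi}^{2*pi} (2*s**2 + s + 3) cos(s) ds = (1 + 8*pi) - (1 - 8*pi) = 16*pi.
Hence a_2 = (1/(2*pi))·(16*pi) = 8.

8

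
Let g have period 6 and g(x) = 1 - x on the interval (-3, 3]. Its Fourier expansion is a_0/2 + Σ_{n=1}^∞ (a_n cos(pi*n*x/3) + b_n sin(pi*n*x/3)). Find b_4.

b_4 = 1/3 ∫_{-3}^{3} g(x) sin(4*pi*x/3) dx.
Integrating by parts (boundary term plus one more integral), an antiderivative of (1 - x) sin(4*pi*x/3) is 3*x*cos(4*pi*x/3)/(4*pi) - 9*sin(4*pi*x/3)/(16*pi**2) - 3*cos(4*pi*x/3)/(4*pi); evaluating from -3 to 3: ∫_{-3}^{3} (1 - x) sin(4*pi*x/3) dx = (3/(2*pi)) - (-3/pi) = 9/(2*pi).
Hence b_4 = (1/3)·(9/(2*pi)) = 3/(2*pi).

3/(2*pi)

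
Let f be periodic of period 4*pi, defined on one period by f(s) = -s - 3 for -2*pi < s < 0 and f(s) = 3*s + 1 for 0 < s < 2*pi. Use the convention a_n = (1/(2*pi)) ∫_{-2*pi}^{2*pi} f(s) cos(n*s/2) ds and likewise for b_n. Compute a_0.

a_0 = (1/(2*pi)) ∫_{-2*pi}^{2*pi} f(s) ds = (1/(2*pi)) · (4*pi*(-1 + 2*pi)) = -2 + 4*pi.

-2 + 4*pi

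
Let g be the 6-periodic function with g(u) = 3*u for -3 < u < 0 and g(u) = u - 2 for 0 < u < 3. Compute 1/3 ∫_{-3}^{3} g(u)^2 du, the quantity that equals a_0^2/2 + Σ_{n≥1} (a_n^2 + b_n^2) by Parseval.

28

1/3 ∫_{-3}^{3} g(u)^2 du = 1/3 · (84) = 28.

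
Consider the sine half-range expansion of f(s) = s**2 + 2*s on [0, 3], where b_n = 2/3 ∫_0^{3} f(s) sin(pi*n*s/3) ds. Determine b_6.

b_6 = 2/3 ∫_0^{3} (s**2 + 2*s) sin(2*pi*s) ds.
Integrating by parts twice (tabular method), an antiderivative of (s**2 + 2*s) sin(2*pi*s) is -s**2*cos(2*pi*s)/(2*pi) + s*sin(2*pi*s)/(2*pi**2) - s*cos(2*pi*s)/pi + sin(2*pi*s)/(2*pi**2) + cos(2*pi*s)/(4*pi**3); evaluating from 0 to 3: ∫_{0}^{3} (s**2 + 2*s) sin(2*pi*s) ds = ((1 - 30*pi**2)/(4*pi**3)) - (1/(4*pi**3)) = -15/(2*pi).
Hence b_6 = (2/3)·(-15/(2*pi)) = -5/pi.

-5/pi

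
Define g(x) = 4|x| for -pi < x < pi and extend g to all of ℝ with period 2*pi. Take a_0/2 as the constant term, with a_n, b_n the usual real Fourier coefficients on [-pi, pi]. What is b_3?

0

b_3 = 1/pi ∫_{-pi}^{pi} g(x) sin(3*x) dx.
g is even and sin(3*x) is odd, so the integrand is odd over a symmetric interval and the integral vanishes.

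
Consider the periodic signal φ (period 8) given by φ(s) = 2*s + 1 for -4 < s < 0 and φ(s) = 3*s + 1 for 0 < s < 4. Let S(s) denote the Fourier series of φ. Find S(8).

1

s = 8 differs from s = 0 by 1 full period(s), and the series is 8-periodic.
φ is continuous at s = 0 with value 1, so the series converges to 1 there.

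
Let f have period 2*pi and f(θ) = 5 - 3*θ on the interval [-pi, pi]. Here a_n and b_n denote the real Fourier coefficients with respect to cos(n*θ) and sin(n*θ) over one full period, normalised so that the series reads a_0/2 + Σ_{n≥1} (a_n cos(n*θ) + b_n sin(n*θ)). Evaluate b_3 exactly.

b_3 = 1/pi ∫_{-pi}^{pi} f(θ) sin(3*θ) dθ.
Integrating by parts (boundary term plus one more integral), an antiderivative of (5 - 3*θ) sin(3*θ) is θ*cos(3*θ) - sin(3*θ)/3 - 5*cos(3*θ)/3; evaluating from -pi to pi: ∫_{-pi}^{pi} (5 - 3*θ) sin(3*θ) dθ = (5/3 - pi) - (5/3 + pi) = -2*pi.
Hence b_3 = (1/pi)·(-2*pi) = -2.

-2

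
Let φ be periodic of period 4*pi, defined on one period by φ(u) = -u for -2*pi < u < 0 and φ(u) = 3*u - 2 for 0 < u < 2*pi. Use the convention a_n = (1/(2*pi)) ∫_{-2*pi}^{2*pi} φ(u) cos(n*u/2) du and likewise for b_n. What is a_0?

-2 + 4*pi

a_0 = (1/(2*pi)) ∫_{-2*pi}^{2*pi} φ(u) du = (1/(2*pi)) · (4*pi*(-1 + 2*pi)) = -2 + 4*pi.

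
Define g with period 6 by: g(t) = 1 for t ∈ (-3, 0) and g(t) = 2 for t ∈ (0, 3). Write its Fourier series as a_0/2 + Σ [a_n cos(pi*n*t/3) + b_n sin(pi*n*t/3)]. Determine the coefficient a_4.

0

a_4 = 1/3 ∫_{-3}^{3} g(t) cos(4*pi*t/3) dt.
Split the integral at the breakpoints.
Directly, an antiderivative of (1) cos(4*pi*t/3) is 3*sin(4*pi*t/3)/(4*pi); evaluating from -3 to 0: ∫_{-3}^{0} (1) cos(4*pi*t/3) dt = (0) - (0) = 0.
Directly, an antiderivative of (2) cos(4*pi*t/3) is 3*sin(4*pi*t/3)/(2*pi); evaluating from 0 to 3: ∫_{0}^{3} (2) cos(4*pi*t/3) dt = (0) - (0) = 0.
Summing the pieces and multiplying by (1/3) gives a_4 = 0.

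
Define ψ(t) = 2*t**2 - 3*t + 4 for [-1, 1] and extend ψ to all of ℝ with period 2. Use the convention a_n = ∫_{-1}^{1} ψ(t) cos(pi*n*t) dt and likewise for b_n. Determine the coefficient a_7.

a_7 = ∫_{-1}^{1} ψ(t) cos(7*pi*t) dt.
Integrating by parts twice (tabular method), an antiderivative of (2*t**2 - 3*t + 4) cos(7*pi*t) is 2*t**2*sin(7*pi*t)/(7*pi) - 3*t*sin(7*pi*t)/(7*pi) + 4*t*cos(7*pi*t)/(49*pi**2) - 4*sin(7*pi*t)/(343*pi**3) + 4*sin(7*pi*t)/(7*pi) - 3*cos(7*pi*t)/(49*pi**2); evaluating from -1 to 1: ∫_{-1}^{1} (2*t**2 - 3*t + 4) cos(7*pi*t) dt = (-1/(49*pi**2)) - (1/(7*pi**2)) = -8/(49*pi**2).
Hence a_7 = -8/(49*pi**2).

-8/(49*pi**2)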